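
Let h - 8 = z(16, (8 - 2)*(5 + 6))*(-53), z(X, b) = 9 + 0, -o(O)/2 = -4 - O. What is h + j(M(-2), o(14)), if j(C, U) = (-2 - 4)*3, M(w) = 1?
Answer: -487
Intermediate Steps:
o(O) = 8 + 2*O (o(O) = -2*(-4 - O) = 8 + 2*O)
z(X, b) = 9
j(C, U) = -18 (j(C, U) = -6*3 = -18)
h = -469 (h = 8 + 9*(-53) = 8 - 477 = -469)
h + j(M(-2), o(14)) = -469 - 18 = -487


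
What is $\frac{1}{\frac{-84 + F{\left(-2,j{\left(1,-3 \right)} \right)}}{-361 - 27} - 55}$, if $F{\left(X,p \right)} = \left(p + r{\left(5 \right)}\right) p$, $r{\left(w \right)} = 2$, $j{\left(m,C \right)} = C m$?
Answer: $- \frac{388}{21259} \approx -0.018251$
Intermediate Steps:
$F{\left(X,p \right)} = p \left(2 + p\right)$ ($F{\left(X,p \right)} = \left(p + 2\right) p = \left(2 + p\right) p = p \left(2 + p\right)$)
$\frac{1}{\frac{-84 + F{\left(-2,j{\left(1,-3 \right)} \right)}}{-361 - 27} - 55} = \frac{1}{\frac{-84 + \left(-3\right) 1 \left(2 - 3\right)}{-361 - 27} - 55} = \frac{1}{\frac{-84 - 3 \left(2 - 3\right)}{-388} - 55} = \frac{1}{\left(-84 - -3\right) \left(- \frac{1}{388}\right) - 55} = \frac{1}{\left(-84 + 3\right) \left(- \frac{1}{388}\right) - 55} = \frac{1}{\left(-81\right) \left(- \frac{1}{388}\right) - 55} = \frac{1}{\frac{81}{388} - 55} = \frac{1}{- \frac{21259}{388}} = - \frac{388}{21259}$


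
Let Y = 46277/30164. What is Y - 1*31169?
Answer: -940135439/30164 ≈ -31167.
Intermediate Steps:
Y = 46277/30164 (Y = 46277*(1/30164) = 46277/30164 ≈ 1.5342)
Y - 1*31169 = 46277/30164 - 1*31169 = 46277/30164 - 31169 = -940135439/30164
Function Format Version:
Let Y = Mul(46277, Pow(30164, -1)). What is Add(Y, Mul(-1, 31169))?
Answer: Rational(-940135439, 30164) ≈ -31167.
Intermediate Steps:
Y = Rational(46277, 30164) (Y = Mul(46277, Rational(1, 30164)) = Rational(46277, 30164) ≈ 1.5342)
Add(Y, Mul(-1, 31169)) = Add(Rational(46277, 30164), Mul(-1, 31169)) = Add(Rational(46277, 30164), -31169) = Rational(-940135439, 30164)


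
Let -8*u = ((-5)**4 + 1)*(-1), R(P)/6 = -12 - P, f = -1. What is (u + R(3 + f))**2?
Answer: 529/16 ≈ 33.063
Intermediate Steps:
R(P) = -72 - 6*P (R(P) = 6*(-12 - P) = -72 - 6*P)
u = 313/4 (u = -((-5)**4 + 1)*(-1)/8 = -(625 + 1)*(-1)/8 = -313*(-1)/4 = -1/8*(-626) = 313/4 ≈ 78.250)
(u + R(3 + f))**2 = (313/4 + (-72 - 6*(3 - 1)))**2 = (313/4 + (-72 - 6*2))**2 = (313/4 + (-72 - 12))**2 = (313/4 - 84)**2 = (-23/4)**2 = 529/16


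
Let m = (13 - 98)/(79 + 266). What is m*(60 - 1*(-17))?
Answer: -1309/69 ≈ -18.971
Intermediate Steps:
m = -17/69 (m = -85/345 = -85*1/345 = -17/69 ≈ -0.24638)
m*(60 - 1*(-17)) = -17*(60 - 1*(-17))/69 = -17*(60 + 17)/69 = -17/69*77 = -1309/69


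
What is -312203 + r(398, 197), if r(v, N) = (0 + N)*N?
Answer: -273394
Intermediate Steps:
r(v, N) = N² (r(v, N) = N*N = N²)
-312203 + r(398, 197) = -312203 + 197² = -312203 + 38809 = -273394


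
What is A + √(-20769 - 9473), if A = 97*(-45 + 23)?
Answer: -2134 + I*√30242 ≈ -2134.0 + 173.9*I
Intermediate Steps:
A = -2134 (A = 97*(-22) = -2134)
A + √(-20769 - 9473) = -2134 + √(-20769 - 9473) = -2134 + √(-30242) = -2134 + I*√30242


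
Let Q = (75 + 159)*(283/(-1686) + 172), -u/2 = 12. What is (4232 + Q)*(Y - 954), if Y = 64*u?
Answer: -31094729070/281 ≈ -1.1066e+8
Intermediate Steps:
u = -24 (u = -2*12 = -24)
Q = 11298651/281 (Q = 234*(283*(-1/1686) + 172) = 234*(-283/1686 + 172) = 234*(289709/1686) = 11298651/281 ≈ 40209.)
Y = -1536 (Y = 64*(-24) = -1536)
(4232 + Q)*(Y - 954) = (4232 + 11298651/281)*(-1536 - 954) = (12487843/281)*(-2490) = -31094729070/281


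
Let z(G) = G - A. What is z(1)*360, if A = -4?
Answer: 1800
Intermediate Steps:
z(G) = 4 + G (z(G) = G - 1*(-4) = G + 4 = 4 + G)
z(1)*360 = (4 + 1)*360 = 5*360 = 1800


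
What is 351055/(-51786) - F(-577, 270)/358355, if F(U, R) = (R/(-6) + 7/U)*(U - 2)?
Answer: -73366682370293/10707834461310 ≈ -6.8517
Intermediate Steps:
F(U, R) = (-2 + U)*(7/U - R/6) (F(U, R) = (R*(-⅙) + 7/U)*(-2 + U) = (-R/6 + 7/U)*(-2 + U) = (7/U - R/6)*(-2 + U) = (-2 + U)*(7/U - R/6))
351055/(-51786) - F(-577, 270)/358355 = 351055/(-51786) - (7 - 14/(-577) + (⅓)*270 - ⅙*270*(-577))/358355 = 351055*(-1/51786) - (7 - 14*(-1/577) + 90 + 25965)*(1/358355) = -351055/51786 - (7 + 14/577 + 90 + 25965)*(1/358355) = -351055/51786 - 1*15037788/577*(1/358355) = -351055/51786 - 15037788/577*1/358355 = -351055/51786 - 15037788/206770835 = -73366682370293/10707834461310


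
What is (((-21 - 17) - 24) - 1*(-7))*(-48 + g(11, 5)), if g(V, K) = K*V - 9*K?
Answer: 2090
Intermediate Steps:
g(V, K) = -9*K + K*V
(((-21 - 17) - 24) - 1*(-7))*(-48 + g(11, 5)) = (((-21 - 17) - 24) - 1*(-7))*(-48 + 5*(-9 + 11)) = ((-38 - 24) + 7)*(-48 + 5*2) = (-62 + 7)*(-48 + 10) = -55*(-38) = 2090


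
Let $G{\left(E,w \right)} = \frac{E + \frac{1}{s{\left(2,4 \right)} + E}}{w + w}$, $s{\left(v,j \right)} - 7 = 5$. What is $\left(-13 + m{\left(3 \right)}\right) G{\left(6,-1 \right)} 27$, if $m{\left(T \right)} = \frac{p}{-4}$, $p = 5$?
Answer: $\frac{18639}{16} \approx 1164.9$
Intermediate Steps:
$s{\left(v,j \right)} = 12$ ($s{\left(v,j \right)} = 7 + 5 = 12$)
$m{\left(T \right)} = - \frac{5}{4}$ ($m{\left(T \right)} = \frac{5}{-4} = 5 \left(- \frac{1}{4}\right) = - \frac{5}{4}$)
$G{\left(E,w \right)} = \frac{E + \frac{1}{12 + E}}{2 w}$ ($G{\left(E,w \right)} = \frac{E + \frac{1}{12 + E}}{w + w} = \frac{E + \frac{1}{12 + E}}{2 w}$)
$\left(-13 + m{\left(3 \right)}\right) G{\left(6,-1 \right)} 27 = \left(-13 - \frac{5}{4}\right) \frac{1 + 6^{2} + 12 \cdot 6}{2 \left(-1\right) \left(12 + 6\right)} 27 = - \frac{57 \cdot \frac{1}{2} \left(-1\right) \frac{1}{18} \left(1 + 36 + 72\right)}{4} \cdot 27 = - \frac{57 \cdot \frac{1}{2} \left(-1\right) \frac{1}{18} \cdot 109}{4} \cdot 27 = \left(- \frac{57}{4}\right) \left(- \frac{109}{36}\right) 27 = \frac{2071}{48} \cdot 27 = \frac{18639}{16}$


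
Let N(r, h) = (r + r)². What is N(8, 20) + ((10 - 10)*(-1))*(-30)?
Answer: 256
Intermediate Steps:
N(r, h) = 4*r² (N(r, h) = (2*r)² = 4*r²)
N(8, 20) + ((10 - 10)*(-1))*(-30) = 4*8² + ((10 - 10)*(-1))*(-30) = 4*64 + (0*(-1))*(-30) = 256 + 0*(-30) = 256 + 0 = 256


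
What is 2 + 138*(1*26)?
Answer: 3590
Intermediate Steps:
2 + 138*(1*26) = 2 + 138*26 = 2 + 3588 = 3590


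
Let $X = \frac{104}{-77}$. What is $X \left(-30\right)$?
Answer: $\frac{3120}{77} \approx 40.519$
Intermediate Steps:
$X = - \frac{104}{77}$ ($X = 104 \left(- \frac{1}{77}\right) = - \frac{104}{77} \approx -1.3506$)
$X \left(-30\right) = \left(- \frac{104}{77}\right) \left(-30\right) = \frac{3120}{77}$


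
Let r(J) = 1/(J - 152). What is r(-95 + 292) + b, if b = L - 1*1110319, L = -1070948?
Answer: -98157014/45 ≈ -2.1813e+6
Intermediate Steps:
r(J) = 1/(-152 + J)
b = -2181267 (b = -1070948 - 1*1110319 = -1070948 - 1110319 = -2181267)
r(-95 + 292) + b = 1/(-152 + (-95 + 292)) - 2181267 = 1/(-152 + 197) - 2181267 = 1/45 - 2181267 = -98157014/45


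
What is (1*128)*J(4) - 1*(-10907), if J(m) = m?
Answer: 11419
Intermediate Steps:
(1*128)*J(4) - 1*(-10907) = (1*128)*4 - 1*(-10907) = 128*4 + 10907 = 512 + 10907 = 11419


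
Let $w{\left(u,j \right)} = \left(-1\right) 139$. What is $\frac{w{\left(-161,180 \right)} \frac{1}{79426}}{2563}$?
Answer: $- \frac{139}{203568838} \approx -6.8282 \cdot 10^{-7}$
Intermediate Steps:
$w{\left(u,j \right)} = -139$
$\frac{w{\left(-161,180 \right)} \frac{1}{79426}}{2563} = \frac{\left(-139\right) \frac{1}{79426}}{2563} = \left(-139\right) \frac{1}{79426} \cdot \frac{1}{2563} = \left(- \frac{139}{79426}\right) \frac{1}{2563} = - \frac{139}{203568838}$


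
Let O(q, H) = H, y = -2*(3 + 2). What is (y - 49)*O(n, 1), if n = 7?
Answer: -59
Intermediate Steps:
y = -10 (y = -2*5 = -10)
(y - 49)*O(n, 1) = (-10 - 49)*1 = -59*1 = -59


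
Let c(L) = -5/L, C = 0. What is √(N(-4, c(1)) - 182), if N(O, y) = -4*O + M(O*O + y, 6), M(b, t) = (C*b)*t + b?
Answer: I*√155 ≈ 12.45*I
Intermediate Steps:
M(b, t) = b (M(b, t) = (0*b)*t + b = 0*t + b = 0 + b = b)
N(O, y) = y + O² - 4*O (N(O, y) = -4*O + (O*O + y) = -4*O + (O² + y) = -4*O + (y + O²) = y + O² - 4*O)
√(N(-4, c(1)) - 182) = √((-5/1 + (-4)² - 4*(-4)) - 182) = √((-5*1 + 16 + 16) - 182) = √((-5 + 16 + 16) - 182) = √(27 - 182) = √(-155) = I*√155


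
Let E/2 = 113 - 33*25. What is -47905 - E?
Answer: -46481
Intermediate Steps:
E = -1424 (E = 2*(113 - 33*25) = 2*(113 - 825) = 2*(-712) = -1424)
-47905 - E = -47905 - 1*(-1424) = -47905 + 1424 = -46481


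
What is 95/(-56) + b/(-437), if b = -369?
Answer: -20851/24472 ≈ -0.85203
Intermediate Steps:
95/(-56) + b/(-437) = 95/(-56) - 369/(-437) = 95*(-1/56) - 369*(-1/437) = -95/56 + 369/437 = -20851/24472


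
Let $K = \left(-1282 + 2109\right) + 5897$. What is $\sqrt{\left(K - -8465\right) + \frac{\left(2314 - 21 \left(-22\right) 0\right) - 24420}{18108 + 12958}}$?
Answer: $\frac{2 \sqrt{18696634957}}{2219} \approx 123.24$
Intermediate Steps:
$K = 6724$ ($K = 827 + 5897 = 6724$)
$\sqrt{\left(K - -8465\right) + \frac{\left(2314 - 21 \left(-22\right) 0\right) - 24420}{18108 + 12958}} = \sqrt{\left(6724 - -8465\right) + \frac{\left(2314 - 21 \left(-22\right) 0\right) - 24420}{18108 + 12958}} = \sqrt{\left(6724 + 8465\right) + \frac{\left(2314 - \left(-462\right) 0\right) - 24420}{31066}} = \sqrt{15189 + \left(\left(2314 - 0\right) - 24420\right) \frac{1}{31066}} = \sqrt{15189 + \left(\left(2314 + 0\right) - 24420\right) \frac{1}{31066}} = \sqrt{15189 + \left(2314 - 24420\right) \frac{1}{31066}} = \sqrt{15189 - \frac{1579}{2219}} = \sqrt{\frac{33702812}{2219}} = \frac{2 \sqrt{18696634957}}{2219}$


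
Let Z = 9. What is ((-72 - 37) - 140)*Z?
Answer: -2241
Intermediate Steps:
((-72 - 37) - 140)*Z = ((-72 - 37) - 140)*9 = (-109 - 140)*9 = -249*9 = -2241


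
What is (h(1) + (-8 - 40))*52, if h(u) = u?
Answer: -2444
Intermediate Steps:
(h(1) + (-8 - 40))*52 = (1 + (-8 - 40))*52 = (1 - 48)*52 = -47*52 = -2444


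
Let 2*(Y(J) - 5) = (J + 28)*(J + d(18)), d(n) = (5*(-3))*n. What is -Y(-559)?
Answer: -440209/2 ≈ -2.2010e+5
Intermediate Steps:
d(n) = -15*n
Y(J) = 5 + (-270 + J)*(28 + J)/2 (Y(J) = 5 + ((J + 28)*(J - 15*18))/2 = 5 + ((28 + J)*(J - 270))/2 = 5 + ((28 + J)*(-270 + J))/2 = 5 + ((-270 + J)*(28 + J))/2 = 5 + (-270 + J)*(28 + J)/2)
-Y(-559) = -(-3775 + (1/2)*(-559)**2 - 121*(-559)) = -(-3775 + (1/2)*312481 + 67639) = -(-3775 + 312481/2 + 67639) = -1*440209/2 = -440209/2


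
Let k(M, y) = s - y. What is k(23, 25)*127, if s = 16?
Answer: -1143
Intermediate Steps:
k(M, y) = 16 - y
k(23, 25)*127 = (16 - 1*25)*127 = (16 - 25)*127 = -9*127 = -1143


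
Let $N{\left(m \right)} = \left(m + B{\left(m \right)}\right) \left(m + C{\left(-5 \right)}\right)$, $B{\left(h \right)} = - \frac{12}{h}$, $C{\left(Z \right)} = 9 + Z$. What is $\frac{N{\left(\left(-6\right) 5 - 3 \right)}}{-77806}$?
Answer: $- \frac{10411}{855866} \approx -0.012164$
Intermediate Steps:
$N{\left(m \right)} = \left(4 + m\right) \left(m - \frac{12}{m}\right)$ ($N{\left(m \right)} = \left(m - \frac{12}{m}\right) \left(m + \left(9 - 5\right)\right) = \left(m - \frac{12}{m}\right) \left(m + 4\right) = \left(m - \frac{12}{m}\right) \left(4 + m\right) = \left(4 + m\right) \left(m - \frac{12}{m}\right)$)
$\frac{N{\left(\left(-6\right) 5 - 3 \right)}}{-77806} = \frac{-12 + \left(\left(-6\right) 5 - 3\right)^{2} - \frac{48}{\left(-6\right) 5 - 3} + 4 \left(\left(-6\right) 5 - 3\right)}{-77806} = \left(-12 + \left(-30 - 3\right)^{2} - \frac{48}{-30 - 3} + 4 \left(-30 - 3\right)\right) \left(- \frac{1}{77806}\right) = \left(-12 + \left(-33\right)^{2} - \frac{48}{-33} + 4 \left(-33\right)\right) \left(- \frac{1}{77806}\right) = \left(-12 + 1089 - - \frac{16}{11} - 132\right) \left(- \frac{1}{77806}\right) = \left(-12 + 1089 + \frac{16}{11} - 132\right) \left(- \frac{1}{77806}\right) = \frac{10411}{11} \left(- \frac{1}{77806}\right) = - \frac{10411}{855866}$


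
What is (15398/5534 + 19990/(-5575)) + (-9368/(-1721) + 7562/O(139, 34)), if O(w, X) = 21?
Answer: 40668866965229/111502393905 ≈ 364.74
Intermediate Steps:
(15398/5534 + 19990/(-5575)) + (-9368/(-1721) + 7562/O(139, 34)) = (15398/5534 + 19990/(-5575)) + (-9368/(-1721) + 7562/21) = (15398*(1/5534) + 19990*(-1/5575)) + (-9368*(-1/1721) + 7562*(1/21)) = (7699/2767 - 3998/1115) + (9368/1721 + 7562/21) = -2478081/3085205 + 13210930/36141 = 40668866965229/111502393905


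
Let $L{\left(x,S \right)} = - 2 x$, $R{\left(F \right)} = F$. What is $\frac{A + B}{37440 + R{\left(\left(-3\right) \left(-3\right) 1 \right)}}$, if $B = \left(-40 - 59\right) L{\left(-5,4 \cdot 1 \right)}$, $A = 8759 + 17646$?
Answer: $\frac{25415}{37449} \approx 0.67866$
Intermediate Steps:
$A = 26405$
$B = -990$ ($B = \left(-40 - 59\right) \left(\left(-2\right) \left(-5\right)\right) = \left(-99\right) 10 = -990$)
$\frac{A + B}{37440 + R{\left(\left(-3\right) \left(-3\right) 1 \right)}} = \frac{26405 - 990}{37440 + \left(-3\right) \left(-3\right) 1} = \frac{25415}{37440 + 9 \cdot 1} = \frac{25415}{37440 + 9} = \frac{25415}{37449}$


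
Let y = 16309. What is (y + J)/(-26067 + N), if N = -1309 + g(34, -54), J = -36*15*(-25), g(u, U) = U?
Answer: -2293/2110 ≈ -1.0867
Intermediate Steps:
J = 13500 (J = -540*(-25) = 13500)
N = -1363 (N = -1309 - 54 = -1363)
(y + J)/(-26067 + N) = (16309 + 13500)/(-26067 - 1363) = 29809/(-27430) = 29809*(-1/27430) = -2293/2110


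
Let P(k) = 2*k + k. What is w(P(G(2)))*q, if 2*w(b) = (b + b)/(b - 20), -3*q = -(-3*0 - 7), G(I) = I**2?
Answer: 7/2 ≈ 3.5000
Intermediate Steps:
q = -7/3 (q = -(-1)*(-3*0 - 7)/3 = -(-1)*(0 - 7)/3 = -(-1)*(-7)/3 = -1/3*7 = -7/3 ≈ -2.3333)
P(k) = 3*k
w(b) = b/(-20 + b) (w(b) = ((b + b)/(b - 20))/2 = ((2*b)/(-20 + b))/2 = (2*b/(-20 + b))/2 = b/(-20 + b))
w(P(G(2)))*q = ((3*2**2)/(-20 + 3*2**2))*(-7/3) = ((3*4)/(-20 + 3*4))*(-7/3) = (12/(-20 + 12))*(-7/3) = (12/(-8))*(-7/3) = (12*(-1/8))*(-7/3) = -3/2*(-7/3) = 7/2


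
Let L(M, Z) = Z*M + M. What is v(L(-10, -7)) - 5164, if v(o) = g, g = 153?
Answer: -5011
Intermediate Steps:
L(M, Z) = M + M*Z (L(M, Z) = M*Z + M = M + M*Z)
v(o) = 153
v(L(-10, -7)) - 5164 = 153 - 5164 = -5011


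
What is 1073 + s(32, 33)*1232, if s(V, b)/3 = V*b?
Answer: 3904049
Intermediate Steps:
s(V, b) = 3*V*b (s(V, b) = 3*(V*b) = 3*V*b)
1073 + s(32, 33)*1232 = 1073 + (3*32*33)*1232 = 1073 + 3168*1232 = 1073 + 3902976 = 3904049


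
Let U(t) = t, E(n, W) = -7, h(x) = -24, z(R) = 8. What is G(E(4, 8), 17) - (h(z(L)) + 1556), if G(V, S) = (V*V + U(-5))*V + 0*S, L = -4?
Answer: -1840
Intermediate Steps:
G(V, S) = V*(-5 + V²) (G(V, S) = (V*V - 5)*V + 0*S = (V² - 5)*V + 0 = (-5 + V²)*V + 0 = V*(-5 + V²) + 0 = V*(-5 + V²))
G(E(4, 8), 17) - (h(z(L)) + 1556) = -7*(-5 + (-7)²) - (-24 + 1556) = -7*(-5 + 49) - 1*1532 = -7*44 - 1532 = -308 - 1532 = -1840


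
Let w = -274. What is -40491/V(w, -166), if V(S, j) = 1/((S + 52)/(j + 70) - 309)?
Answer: 198689337/16 ≈ 1.2418e+7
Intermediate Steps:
V(S, j) = 1/(-309 + (52 + S)/(70 + j)) (V(S, j) = 1/((52 + S)/(70 + j) - 309) = 1/(-309 + (52 + S)/(70 + j)))
-40491/V(w, -166) = -40491*(21578 - 1*(-274) + 309*(-166))/(-70 - 1*(-166)) = -40491*(21578 + 274 - 51294)/(-70 + 166) = -40491/(96/(-29442)) = -40491/((-1/29442*96)) = -40491/(-16/4907) = -40491*(-4907/16) = 198689337/16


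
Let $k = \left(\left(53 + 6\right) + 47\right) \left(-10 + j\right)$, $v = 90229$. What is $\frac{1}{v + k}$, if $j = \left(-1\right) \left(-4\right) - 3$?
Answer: $\frac{1}{89275} \approx 1.1201 \cdot 10^{-5}$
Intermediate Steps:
$j = 1$ ($j = 4 - 3 = 1$)
$k = -954$ ($k = \left(\left(53 + 6\right) + 47\right) \left(-10 + 1\right) = \left(59 + 47\right) \left(-9\right) = 106 \left(-9\right) = -954$)
$\frac{1}{v + k} = \frac{1}{90229 - 954} = \frac{1}{89275}$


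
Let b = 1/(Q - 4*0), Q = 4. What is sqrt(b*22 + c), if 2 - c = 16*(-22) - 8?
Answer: 7*sqrt(30)/2 ≈ 19.170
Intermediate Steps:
b = 1/4 (b = 1/(4 - 4*0) = 1/(4 + 0) = 1/4 ≈ 0.25000)
c = 362 (c = 2 - (16*(-22) - 8) = 2 - (-352 - 8) = 2 - 1*(-360) = 2 + 360 = 362)
sqrt(b*22 + c) = sqrt((1/4)*22 + 362) = sqrt(11/2 + 362) = sqrt(735/2) = 7*sqrt(30)/2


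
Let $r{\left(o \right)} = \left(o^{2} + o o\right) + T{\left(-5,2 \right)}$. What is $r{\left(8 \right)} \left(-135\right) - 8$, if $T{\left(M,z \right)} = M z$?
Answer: $-15938$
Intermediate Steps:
$r{\left(o \right)} = -10 + 2 o^{2}$ ($r{\left(o \right)} = \left(o^{2} + o o\right) - 10 = \left(o^{2} + o^{2}\right) - 10 = 2 o^{2} - 10 = -10 + 2 o^{2}$)
$r{\left(8 \right)} \left(-135\right) - 8 = \left(-10 + 2 \cdot 8^{2}\right) \left(-135\right) - 8 = \left(-10 + 2 \cdot 64\right) \left(-135\right) - 8 = \left(-10 + 128\right) \left(-135\right) - 8 = 118 \left(-135\right) - 8 = -15930 - 8 = -15938$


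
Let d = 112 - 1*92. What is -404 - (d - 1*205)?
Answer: -219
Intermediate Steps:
d = 20 (d = 112 - 92 = 20)
-404 - (d - 1*205) = -404 - (20 - 1*205) = -404 - (20 - 205) = -404 - 1*(-185) = -404 + 185 = -219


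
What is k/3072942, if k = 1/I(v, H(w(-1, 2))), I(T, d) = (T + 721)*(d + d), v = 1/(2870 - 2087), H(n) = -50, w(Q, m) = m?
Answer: -87/19275677427200 ≈ -4.5135e-12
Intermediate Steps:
v = 1/783 ≈ 0.0012771
I(T, d) = 2*d*(721 + T) (I(T, d) = (721 + T)*(2*d) = 2*d*(721 + T))
k = -783/56454400 (k = 1/(2*(-50)*(721 + 1/783)) = 1/(2*(-50)*(564544/783)) = 1/(-56454400/783) = -783/56454400 ≈ -1.3870e-5)
k/3072942 = -783/56454400/3072942 = -783/56454400*1/3072942 = -87/19275677427200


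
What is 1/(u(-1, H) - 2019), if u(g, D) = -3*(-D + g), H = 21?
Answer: -1/1953 ≈ -0.00051203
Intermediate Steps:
u(g, D) = -3*g + 3*D (u(g, D) = -3*(g - D) = -3*g + 3*D)
1/(u(-1, H) - 2019) = 1/((-3*(-1) + 3*21) - 2019) = 1/((3 + 63) - 2019) = 1/(66 - 2019) = 1/(-1953) = -1/1953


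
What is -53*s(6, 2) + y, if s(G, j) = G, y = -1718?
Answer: -2036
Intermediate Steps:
-53*s(6, 2) + y = -53*6 - 1718 = -318 - 1718 = -2036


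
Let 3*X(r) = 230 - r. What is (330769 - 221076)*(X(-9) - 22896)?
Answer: -7508376157/3 ≈ -2.5028e+9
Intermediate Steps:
X(r) = 230/3 - r/3 (X(r) = (230 - r)/3 = 230/3 - r/3)
(330769 - 221076)*(X(-9) - 22896) = (330769 - 221076)*((230/3 - ⅓*(-9)) - 22896) = 109693*((230/3 + 3) - 22896) = 109693*(239/3 - 22896) = 109693*(-68449/3) = -7508376157/3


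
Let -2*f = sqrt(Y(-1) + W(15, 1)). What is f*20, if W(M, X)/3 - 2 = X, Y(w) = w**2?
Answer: -10*sqrt(10) ≈ -31.623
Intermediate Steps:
W(M, X) = 6 + 3*X
f = -sqrt(10)/2 (f = -sqrt((-1)**2 + (6 + 3*1))/2 = -sqrt(1 + (6 + 3))/2 = -sqrt(1 + 9)/2 = -sqrt(10)/2 ≈ -1.5811)
f*20 = -sqrt(10)/2*20 = -10*sqrt(10)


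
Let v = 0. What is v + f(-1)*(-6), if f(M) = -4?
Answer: 24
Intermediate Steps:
v + f(-1)*(-6) = 0 - 4*(-6) = 0 + 24 = 24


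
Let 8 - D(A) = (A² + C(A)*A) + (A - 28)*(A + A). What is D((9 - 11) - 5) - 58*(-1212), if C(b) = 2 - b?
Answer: 69828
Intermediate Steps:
D(A) = 8 - A² - A*(2 - A) - 2*A*(-28 + A) (D(A) = 8 - ((A² + (2 - A)*A) + (A - 28)*(A + A)) = 8 - ((A² + A*(2 - A)) + (-28 + A)*(2*A)) = 8 - ((A² + A*(2 - A)) + 2*A*(-28 + A)) = 8 - (A² + A*(2 - A) + 2*A*(-28 + A)) = 8 + (-A² - A*(2 - A) - 2*A*(-28 + A)) = 8 - A² - A*(2 - A) - 2*A*(-28 + A))
D((9 - 11) - 5) - 58*(-1212) = (8 - 2*((9 - 11) - 5)² + 54*((9 - 11) - 5)) - 58*(-1212) = (8 - 2*(-2 - 5)² + 54*(-2 - 5)) + 70296 = (8 - 2*(-7)² + 54*(-7)) + 70296 = (8 - 2*49 - 378) + 70296 = (8 - 98 - 378) + 70296 = -468 + 70296 = 69828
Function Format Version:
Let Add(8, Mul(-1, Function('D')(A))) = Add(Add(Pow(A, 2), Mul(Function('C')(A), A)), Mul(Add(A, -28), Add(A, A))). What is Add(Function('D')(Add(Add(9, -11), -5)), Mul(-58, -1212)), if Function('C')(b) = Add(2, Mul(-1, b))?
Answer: 69828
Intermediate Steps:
Function('D')(A) = Add(8, Mul(-1, Pow(A, 2)), Mul(-1, A, Add(2, Mul(-1, A))), Mul(-2, A, Add(-28, A))) (Function('D')(A) = Add(8, Mul(-1, Add(Add(Pow(A, 2), Mul(Add(2, Mul(-1, A)), A)), Mul(Add(A, -28), Add(A, A))))) = Add(8, Mul(-1, Add(Add(Pow(A, 2), Mul(A, Add(2, Mul(-1, A)))), Mul(Add(-28, A), Mul(2, A))))) = Add(8, Mul(-1, Add(Add(Pow(A, 2), Mul(A, Add(2, Mul(-1, A)))), Mul(2, A, Add(-28, A))))) = Add(8, Mul(-1, Add(Pow(A, 2), Mul(A, Add(2, Mul(-1, A))), Mul(2, A, Add(-28, A))))) = Add(8, Add(Mul(-1, Pow(A, 2)), Mul(-1, A, Add(2, Mul(-1, A))), Mul(-2, A, Add(-28, A)))) = Add(8, Mul(-1, Pow(A, 2)), Mul(-1, A, Add(2, Mul(-1, A))), Mul(-2, A, Add(-28, A))))
Add(Function('D')(Add(Add(9, -11), -5)), Mul(-58, -1212)) = Add(Add(8, Mul(-2, Pow(Add(Add(9, -11), -5), 2)), Mul(54, Add(Add(9, -11), -5))), Mul(-58, -1212)) = Add(Add(8, Mul(-2, Pow(Add(-2, -5), 2)), Mul(54, Add(-2, -5))), 70296) = Add(Add(8, Mul(-2, Pow(-7, 2)), Mul(54, -7)), 70296) = Add(Add(8, Mul(-2, 49), -378), 70296) = Add(Add(8, -98, -378), 70296) = Add(-468, 70296) = 69828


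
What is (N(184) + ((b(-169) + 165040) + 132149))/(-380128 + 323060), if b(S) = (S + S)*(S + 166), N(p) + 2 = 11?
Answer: -74553/14267 ≈ -5.2256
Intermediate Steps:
N(p) = 9 (N(p) = -2 + 11 = 9)
b(S) = 2*S*(166 + S) (b(S) = (2*S)*(166 + S) = 2*S*(166 + S))
(N(184) + ((b(-169) + 165040) + 132149))/(-380128 + 323060) = (9 + ((2*(-169)*(166 - 169) + 165040) + 132149))/(-380128 + 323060) = (9 + ((2*(-169)*(-3) + 165040) + 132149))/(-57068) = (9 + ((1014 + 165040) + 132149))*(-1/57068) = (9 + (166054 + 132149))*(-1/57068) = (9 + 298203)*(-1/57068) = 298212*(-1/57068) = -74553/14267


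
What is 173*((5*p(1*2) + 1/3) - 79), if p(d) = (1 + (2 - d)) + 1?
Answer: -35638/3 ≈ -11879.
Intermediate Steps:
p(d) = 4 - d (p(d) = (3 - d) + 1 = 4 - d)
173*((5*p(1*2) + 1/3) - 79) = 173*((5*(4 - 2) + 1/3) - 79) = 173*((5*2 + 1/3) - 79) = 173*((10 + 1/3) - 79) = 173*(31/3 - 79) = 173*(-206/3) = -35638/3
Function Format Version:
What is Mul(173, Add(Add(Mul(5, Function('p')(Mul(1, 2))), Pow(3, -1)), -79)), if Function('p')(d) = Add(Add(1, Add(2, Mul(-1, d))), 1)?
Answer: Rational(-35638, 3) ≈ -11879.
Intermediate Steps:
Function('p')(d) = Add(4, Mul(-1, d)) (Function('p')(d) = Add(Add(3, Mul(-1, d)), 1) = Add(4, Mul(-1, d)))
Mul(173, Add(Add(Mul(5, Function('p')(Mul(1, 2))), Pow(3, -1)), -79)) = Mul(173, Add(Add(Mul(5, Add(4, Mul(-1, Mul(1, 2)))), Pow(3, -1)), -79)) = Mul(173, Add(Add(Mul(5, Add(4, Mul(-1, 2))), Rational(1, 3)), -79)) = Mul(173, Add(Add(Mul(5, Add(4, -2)), Rational(1, 3)), -79)) = Mul(173, Add(Add(Mul(5, 2), Rational(1, 3)), -79)) = Mul(173, Add(Add(10, Rational(1, 3)), -79)) = Mul(173, Add(Rational(31, 3), -79)) = Mul(173, Rational(-206, 3)) = Rational(-35638, 3)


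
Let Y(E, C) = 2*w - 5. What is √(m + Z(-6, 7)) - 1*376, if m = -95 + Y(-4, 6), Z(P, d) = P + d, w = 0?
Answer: -376 + 3*I*√11 ≈ -376.0 + 9.9499*I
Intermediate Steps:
Y(E, C) = -5 (Y(E, C) = 2*0 - 5 = 0 - 5 = -5)
m = -100 (m = -95 - 5 = -100)
√(m + Z(-6, 7)) - 1*376 = √(-100 + (-6 + 7)) - 1*376 = √(-100 + 1) - 376 = √(-99) - 376 = 3*I*√11 - 376 = -376 + 3*I*√11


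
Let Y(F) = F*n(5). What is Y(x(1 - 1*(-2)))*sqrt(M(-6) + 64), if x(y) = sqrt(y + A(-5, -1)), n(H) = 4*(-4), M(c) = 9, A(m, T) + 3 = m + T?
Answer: -16*I*sqrt(438) ≈ -334.85*I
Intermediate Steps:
A(m, T) = -3 + T + m (A(m, T) = -3 + (m + T) = -3 + (T + m) = -3 + T + m)
n(H) = -16
x(y) = sqrt(-9 + y) (x(y) = sqrt(y + (-3 - 1 - 5)) = sqrt(y - 9) = sqrt(-9 + y))
Y(F) = -16*F (Y(F) = F*(-16) = -16*F)
Y(x(1 - 1*(-2)))*sqrt(M(-6) + 64) = (-16*sqrt(-9 + (1 - 1*(-2))))*sqrt(9 + 64) = (-16*sqrt(-9 + (1 + 2)))*sqrt(73) = (-16*sqrt(-9 + 3))*sqrt(73) = (-16*I*sqrt(6))*sqrt(73) = -16*I*sqrt(438)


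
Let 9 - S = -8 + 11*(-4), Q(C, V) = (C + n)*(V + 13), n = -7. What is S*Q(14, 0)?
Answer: 5551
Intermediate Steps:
Q(C, V) = (-7 + C)*(13 + V) (Q(C, V) = (C - 7)*(V + 13) = (-7 + C)*(13 + V))
S = 61 (S = 9 - (-8 + 11*(-4)) = 9 - (-8 - 44) = 9 - 1*(-52) = 9 + 52 = 61)
S*Q(14, 0) = 61*(-91 - 7*0 + 13*14 + 14*0) = 61*(-91 + 0 + 182 + 0) = 61*91 = 5551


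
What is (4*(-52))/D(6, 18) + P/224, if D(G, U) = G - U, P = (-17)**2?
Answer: 12515/672 ≈ 18.624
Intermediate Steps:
P = 289
(4*(-52))/D(6, 18) + P/224 = (4*(-52))/(6 - 1*18) + 289/224 = -208/(6 - 18) + 289*(1/224) = -208/(-12) + 289/224 = -208*(-1/12) + 289/224 = 52/3 + 289/224 = 12515/672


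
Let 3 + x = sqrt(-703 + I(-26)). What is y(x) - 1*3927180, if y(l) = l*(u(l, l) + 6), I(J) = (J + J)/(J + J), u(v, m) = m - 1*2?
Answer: -3927885 - 6*I*sqrt(78) ≈ -3.9279e+6 - 52.991*I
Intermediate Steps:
u(v, m) = -2 + m (u(v, m) = m - 2 = -2 + m)
I(J) = 1 (I(J) = (2*J)/((2*J)) = (2*J)*(1/(2*J)) = 1)
x = -3 + 3*I*sqrt(78) (x = -3 + sqrt(-703 + 1) = -3 + sqrt(-702) = -3 + 3*I*sqrt(78) ≈ -3.0 + 26.495*I)
y(l) = l*(4 + l) (y(l) = l*((-2 + l) + 6) = l*(4 + l))
y(x) - 1*3927180 = (-3 + 3*I*sqrt(78))*(4 + (-3 + 3*I*sqrt(78))) - 1*3927180 = (-3 + 3*I*sqrt(78))*(1 + 3*I*sqrt(78)) - 3927180 = (1 + 3*I*sqrt(78))*(-3 + 3*I*sqrt(78)) - 3927180 = -3927180 + (1 + 3*I*sqrt(78))*(-3 + 3*I*sqrt(78))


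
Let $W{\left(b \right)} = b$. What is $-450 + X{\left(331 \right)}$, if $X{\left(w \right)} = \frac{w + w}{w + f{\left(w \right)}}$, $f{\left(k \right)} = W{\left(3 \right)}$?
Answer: $- \frac{74819}{167} \approx -448.02$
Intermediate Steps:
$f{\left(k \right)} = 3$
$X{\left(w \right)} = \frac{2 w}{3 + w}$ ($X{\left(w \right)} = \frac{w + w}{w + 3} = \frac{2 w}{3 + w}$)
$-450 + X{\left(331 \right)} = -450 + 2 \cdot 331 \frac{1}{3 + 331} = -450 + 2 \cdot 331 \cdot \frac{1}{334} = -450 + \frac{331}{167} = - \frac{74819}{167}$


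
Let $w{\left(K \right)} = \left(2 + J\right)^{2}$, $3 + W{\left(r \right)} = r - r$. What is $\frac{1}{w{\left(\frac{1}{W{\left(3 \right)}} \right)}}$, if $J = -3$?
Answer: $1$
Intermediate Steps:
$W{\left(r \right)} = -3$ ($W{\left(r \right)} = -3 + \left(r - r\right) = -3 + 0 = -3$)
$w{\left(K \right)} = 1$ ($w{\left(K \right)} = \left(2 - 3\right)^{2} = \left(-1\right)^{2} = 1$)
$\frac{1}{w{\left(\frac{1}{W{\left(3 \right)}} \right)}} = 1^{-1} = 1$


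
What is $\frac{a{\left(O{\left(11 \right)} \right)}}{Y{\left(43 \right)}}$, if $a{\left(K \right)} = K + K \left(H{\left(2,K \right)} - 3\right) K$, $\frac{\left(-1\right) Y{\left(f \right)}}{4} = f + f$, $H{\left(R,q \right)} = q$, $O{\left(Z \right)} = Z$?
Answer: $- \frac{979}{344} \approx -2.8459$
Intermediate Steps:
$Y{\left(f \right)} = - 8 f$ ($Y{\left(f \right)} = - 4 \left(f + f\right) = - 4 \cdot 2 f = - 8 f$)
$a{\left(K \right)} = K + K^{2} \left(-3 + K\right)$ ($a{\left(K \right)} = K + K \left(K - 3\right) K = K + K \left(-3 + K\right) K = K + K^{2} \left(-3 + K\right)$)
$\frac{a{\left(O{\left(11 \right)} \right)}}{Y{\left(43 \right)}} = \frac{11 \left(1 + 11^{2} - 33\right)}{\left(-8\right) 43} = \frac{11 \left(1 + 121 - 33\right)}{-344} = 11 \cdot 89 \left(- \frac{1}{344}\right) = 979 \left(- \frac{1}{344}\right) = - \frac{979}{344}$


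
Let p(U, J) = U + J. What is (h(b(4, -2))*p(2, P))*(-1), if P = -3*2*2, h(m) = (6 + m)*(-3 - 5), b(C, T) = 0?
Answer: -480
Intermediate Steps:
h(m) = -48 - 8*m (h(m) = (6 + m)*(-8) = -48 - 8*m)
P = -12 (P = -6*2 = -12)
p(U, J) = J + U
(h(b(4, -2))*p(2, P))*(-1) = ((-48 - 8*0)*(-12 + 2))*(-1) = ((-48 + 0)*(-10))*(-1) = -48*(-10)*(-1) = 480*(-1) = -480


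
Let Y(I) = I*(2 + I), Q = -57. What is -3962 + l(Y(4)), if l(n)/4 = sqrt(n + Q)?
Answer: -3962 + 4*I*sqrt(33) ≈ -3962.0 + 22.978*I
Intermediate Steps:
l(n) = 4*sqrt(-57 + n) (l(n) = 4*sqrt(n - 57) = 4*sqrt(-57 + n))
-3962 + l(Y(4)) = -3962 + 4*sqrt(-57 + 4*(2 + 4)) = -3962 + 4*sqrt(-57 + 4*6) = -3962 + 4*sqrt(-57 + 24) = -3962 + 4*sqrt(-33) = -3962 + 4*(I*sqrt(33)) = -3962 + 4*I*sqrt(33)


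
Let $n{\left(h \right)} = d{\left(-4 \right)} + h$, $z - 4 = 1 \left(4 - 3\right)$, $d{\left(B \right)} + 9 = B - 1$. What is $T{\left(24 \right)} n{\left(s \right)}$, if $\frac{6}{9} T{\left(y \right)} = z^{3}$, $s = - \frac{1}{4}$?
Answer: $- \frac{21375}{8} \approx -2671.9$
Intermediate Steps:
$d{\left(B \right)} = -10 + B$ ($d{\left(B \right)} = -9 + \left(B - 1\right) = -9 + \left(-1 + B\right) = -10 + B$)
$s = - \frac{1}{4}$ ($s = \left(-1\right) \frac{1}{4} = - \frac{1}{4} \approx -0.25$)
$z = 5$ ($z = 4 + 1 \left(4 - 3\right) = 4 + 1 \cdot 1 = 4 + 1 = 5$)
$n{\left(h \right)} = -14 + h$ ($n{\left(h \right)} = \left(-10 - 4\right) + h = -14 + h$)
$T{\left(y \right)} = \frac{375}{2}$ ($T{\left(y \right)} = \frac{3 \cdot 5^{3}}{2} = \frac{3}{2} \cdot 125 = \frac{375}{2}$)
$T{\left(24 \right)} n{\left(s \right)} = \frac{375 \left(-14 - \frac{1}{4}\right)}{2} = \frac{375}{2} \left(- \frac{57}{4}\right) = - \frac{21375}{8}$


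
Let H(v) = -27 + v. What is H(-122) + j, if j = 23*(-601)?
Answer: -13972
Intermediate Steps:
j = -13823
H(-122) + j = (-27 - 122) - 13823 = -149 - 13823 = -13972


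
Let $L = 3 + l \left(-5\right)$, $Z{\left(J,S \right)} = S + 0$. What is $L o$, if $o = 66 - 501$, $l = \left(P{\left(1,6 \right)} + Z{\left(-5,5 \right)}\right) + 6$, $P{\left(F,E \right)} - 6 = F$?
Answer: $37845$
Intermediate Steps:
$Z{\left(J,S \right)} = S$
$P{\left(F,E \right)} = 6 + F$
$l = 18$ ($l = \left(\left(6 + 1\right) + 5\right) + 6 = \left(7 + 5\right) + 6 = 12 + 6 = 18$)
$L = -87$ ($L = 3 + 18 \left(-5\right) = 3 - 90 = -87$)
$o = -435$
$L o = \left(-87\right) \left(-435\right) = 37845$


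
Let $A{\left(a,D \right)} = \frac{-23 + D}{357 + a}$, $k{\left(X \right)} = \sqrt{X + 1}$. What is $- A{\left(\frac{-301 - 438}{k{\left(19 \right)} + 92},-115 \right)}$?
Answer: $\frac{81323952}{205636409} - \frac{203964 \sqrt{5}}{1028182045} \approx 0.39503$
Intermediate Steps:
$k{\left(X \right)} = \sqrt{1 + X}$
$A{\left(a,D \right)} = \frac{-23 + D}{357 + a}$
$- A{\left(\frac{-301 - 438}{k{\left(19 \right)} + 92},-115 \right)} = - \frac{-23 - 115}{357 + \frac{-301 - 438}{\sqrt{1 + 19} + 92}} = - \frac{-138}{357 - \frac{739}{\sqrt{20} + 92}} = - \frac{-138}{357 - \frac{739}{2 \sqrt{5} + 92}} = - \frac{-138}{357 - \frac{739}{92 + 2 \sqrt{5}}} = \frac{138}{357 - \frac{739}{92 + 2 \sqrt{5}}}$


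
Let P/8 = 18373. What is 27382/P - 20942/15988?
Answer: -330044439/293747524 ≈ -1.1236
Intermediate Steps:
P = 146984 (P = 8*18373 = 146984)
27382/P - 20942/15988 = 27382/146984 - 20942/15988 = 27382*(1/146984) - 20942*1/15988 = 13691/73492 - 10471/7994 = -330044439/293747524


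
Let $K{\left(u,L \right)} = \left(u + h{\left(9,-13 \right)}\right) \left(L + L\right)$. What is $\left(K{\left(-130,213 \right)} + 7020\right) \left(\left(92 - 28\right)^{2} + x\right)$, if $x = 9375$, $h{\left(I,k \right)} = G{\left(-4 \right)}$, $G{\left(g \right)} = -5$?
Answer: $-680150790$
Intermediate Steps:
$h{\left(I,k \right)} = -5$
$K{\left(u,L \right)} = 2 L \left(-5 + u\right)$ ($K{\left(u,L \right)} = \left(u - 5\right) \left(L + L\right) = \left(-5 + u\right) 2 L = 2 L \left(-5 + u\right)$)
$\left(K{\left(-130,213 \right)} + 7020\right) \left(\left(92 - 28\right)^{2} + x\right) = \left(2 \cdot 213 \left(-5 - 130\right) + 7020\right) \left(\left(92 - 28\right)^{2} + 9375\right) = \left(2 \cdot 213 \left(-135\right) + 7020\right) \left(64^{2} + 9375\right) = \left(-57510 + 7020\right) \left(4096 + 9375\right) = \left(-50490\right) 13471 = -680150790$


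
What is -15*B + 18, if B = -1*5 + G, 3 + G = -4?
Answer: 198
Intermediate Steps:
G = -7 (G = -3 - 4 = -7)
B = -12 (B = -1*5 - 7 = -5 - 7 = -12)
-15*B + 18 = -15*(-12) + 18 = 180 + 18 = 198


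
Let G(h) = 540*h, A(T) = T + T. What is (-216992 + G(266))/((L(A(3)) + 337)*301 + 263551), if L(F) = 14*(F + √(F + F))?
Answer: -1789201984/9506196277 + 38638166*√3/9506196277 ≈ -0.18117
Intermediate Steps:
A(T) = 2*T
L(F) = 14*F + 14*√2*√F (L(F) = 14*(F + √(2*F)) = 14*(F + √2*√F) = 14*F + 14*√2*√F)
(-216992 + G(266))/((L(A(3)) + 337)*301 + 263551) = (-216992 + 540*266)/(((14*(2*3) + 14*√2*√(2*3)) + 337)*301 + 263551) = (-216992 + 143640)/(((14*6 + 14*√2*√6) + 337)*301 + 263551) = -73352/(((84 + 28*√3) + 337)*301 + 263551) = -73352/((421 + 28*√3)*301 + 263551) = -73352/((126721 + 8428*√3) + 263551) = -73352/(390272 + 8428*√3)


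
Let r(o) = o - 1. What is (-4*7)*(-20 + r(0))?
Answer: 588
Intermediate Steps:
r(o) = -1 + o
(-4*7)*(-20 + r(0)) = (-4*7)*(-20 + (-1 + 0)) = -28*(-20 - 1) = -28*(-21) = 588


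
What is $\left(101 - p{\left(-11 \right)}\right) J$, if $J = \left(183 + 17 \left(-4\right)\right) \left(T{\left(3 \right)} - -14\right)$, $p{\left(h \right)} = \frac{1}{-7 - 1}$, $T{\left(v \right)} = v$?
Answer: $\frac{1581595}{8} \approx 1.977 \cdot 10^{5}$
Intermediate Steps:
$p{\left(h \right)} = - \frac{1}{8}$ ($p{\left(h \right)} = \frac{1}{-8} = - \frac{1}{8}$)
$J = 1955$ ($J = \left(183 + 17 \left(-4\right)\right) \left(3 - -14\right) = \left(183 - 68\right) \left(3 + \left(-62 + 76\right)\right) = 115 \left(3 + 14\right) = 115 \cdot 17 = 1955$)
$\left(101 - p{\left(-11 \right)}\right) J = \left(101 - - \frac{1}{8}\right) 1955 = \left(101 + \frac{1}{8}\right) 1955 = \frac{809}{8} \cdot 1955 = \frac{1581595}{8}$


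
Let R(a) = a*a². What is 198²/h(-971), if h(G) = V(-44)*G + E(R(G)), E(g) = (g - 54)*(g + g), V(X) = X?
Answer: 6534/279379252059958559 ≈ 2.3388e-14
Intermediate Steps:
R(a) = a³
E(g) = 2*g*(-54 + g) (E(g) = (-54 + g)*(2*g) = 2*g*(-54 + g))
h(G) = -44*G + 2*G³*(-54 + G³)
198²/h(-971) = 198²/((2*(-971)*(-22 + (-971)²*(-54 + (-971)³)))) = 39204/((2*(-971)*(-22 + 942841*(-54 - 915498611)))) = 39204/((2*(-971)*(-22 + 942841*(-915498665)))) = 39204/((2*(-971)*(-22 - 863169676807265))) = 39204/((2*(-971)*(-863169676807287))) = 39204/1676275512359751354 = 39204*(1/1676275512359751354) = 6534/279379252059958559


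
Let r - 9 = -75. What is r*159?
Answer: -10494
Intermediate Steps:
r = -66 (r = 9 - 75 = -66)
r*159 = -66*159 = -10494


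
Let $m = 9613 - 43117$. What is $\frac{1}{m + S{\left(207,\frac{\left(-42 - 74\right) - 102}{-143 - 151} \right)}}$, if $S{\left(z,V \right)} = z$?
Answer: $- \frac{1}{33297} \approx -3.0033 \cdot 10^{-5}$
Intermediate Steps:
$m = -33504$
$\frac{1}{m + S{\left(207,\frac{\left(-42 - 74\right) - 102}{-143 - 151} \right)}} = \frac{1}{-33504 + 207} = \frac{1}{-33297} = - \frac{1}{33297}$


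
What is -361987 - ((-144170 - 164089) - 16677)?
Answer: -37051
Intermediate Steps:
-361987 - ((-144170 - 164089) - 16677) = -361987 - (-308259 - 16677) = -361987 - 1*(-324936) = -361987 + 324936 = -37051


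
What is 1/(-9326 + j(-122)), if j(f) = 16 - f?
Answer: -1/9188 ≈ -0.00010884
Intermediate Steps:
1/(-9326 + j(-122)) = 1/(-9326 + (16 - 1*(-122))) = 1/(-9326 + (16 + 122)) = 1/(-9326 + 138) = 1/(-9188) = -1/9188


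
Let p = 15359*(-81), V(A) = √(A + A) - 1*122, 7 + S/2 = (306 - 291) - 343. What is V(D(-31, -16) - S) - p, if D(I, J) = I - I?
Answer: 1243957 + 2*√335 ≈ 1.2440e+6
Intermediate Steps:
D(I, J) = 0
S = -670 (S = -14 + 2*((306 - 291) - 343) = -14 + 2*(15 - 343) = -14 + 2*(-328) = -14 - 656 = -670)
V(A) = -122 + √2*√A (V(A) = √(2*A) - 122 = √2*√A - 122 = -122 + √2*√A)
p = -1244079
V(D(-31, -16) - S) - p = (-122 + √2*√(0 - 1*(-670))) - 1*(-1244079) = (-122 + √2*√(0 + 670)) + 1244079 = (-122 + √2*√670) + 1244079 = (-122 + 2*√335) + 1244079 = 1243957 + 2*√335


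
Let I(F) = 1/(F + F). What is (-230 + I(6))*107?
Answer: -295213/12 ≈ -24601.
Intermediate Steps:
I(F) = 1/(2*F)
(-230 + I(6))*107 = (-230 + (1/2)/6)*107 = (-230 + (1/2)*(1/6))*107 = (-230 + 1/12)*107 = -2759/12*107 = -295213/12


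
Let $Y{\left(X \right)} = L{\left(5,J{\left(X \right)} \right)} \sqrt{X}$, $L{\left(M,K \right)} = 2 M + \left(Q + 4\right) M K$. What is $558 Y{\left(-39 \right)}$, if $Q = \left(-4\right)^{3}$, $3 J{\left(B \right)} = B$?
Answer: $2181780 i \sqrt{39} \approx 1.3625 \cdot 10^{7} i$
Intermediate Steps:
$J{\left(B \right)} = \frac{B}{3}$
$Q = -64$
$L{\left(M,K \right)} = 2 M - 60 K M$ ($L{\left(M,K \right)} = 2 M + \left(-64 + 4\right) M K = 2 M + - 60 M K = 2 M - 60 K M$)
$Y{\left(X \right)} = \sqrt{X} \left(10 - 100 X\right)$ ($Y{\left(X \right)} = 2 \cdot 5 \left(1 - 30 \frac{X}{3}\right) \sqrt{X} = 2 \cdot 5 \left(1 - 10 X\right) \sqrt{X} = \left(10 - 100 X\right) \sqrt{X} = \sqrt{X} \left(10 - 100 X\right)$)
$558 Y{\left(-39 \right)} = 558 \sqrt{-39} \left(10 - -3900\right) = 558 i \sqrt{39} \left(10 + 3900\right) = 558 i \sqrt{39} \cdot 3910 = 558 \cdot 3910 i \sqrt{39} = 2181780 i \sqrt{39}$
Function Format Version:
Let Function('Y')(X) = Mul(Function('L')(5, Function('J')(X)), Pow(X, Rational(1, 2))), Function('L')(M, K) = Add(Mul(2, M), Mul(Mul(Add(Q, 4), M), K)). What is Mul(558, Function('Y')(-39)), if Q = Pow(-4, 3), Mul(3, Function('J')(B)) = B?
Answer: Mul(2181780, I, Pow(39, Rational(1, 2))) ≈ Mul(1.3625e+7, I)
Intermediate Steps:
Function('J')(B) = Mul(Rational(1, 3), B)
Q = -64
Function('L')(M, K) = Add(Mul(2, M), Mul(-60, K, M)) (Function('L')(M, K) = Add(Mul(2, M), Mul(Mul(Add(-64, 4), M), K)) = Add(Mul(2, M), Mul(Mul(-60, M), K)) = Add(Mul(2, M), Mul(-60, K, M)))
Function('Y')(X) = Mul(Pow(X, Rational(1, 2)), Add(10, Mul(-100, X))) (Function('Y')(X) = Mul(Mul(2, 5, Add(1, Mul(-30, Mul(Rational(1, 3), X)))), Pow(X, Rational(1, 2))) = Mul(Mul(2, 5, Add(1, Mul(-10, X))), Pow(X, Rational(1, 2))) = Mul(Add(10, Mul(-100, X)), Pow(X, Rational(1, 2))) = Mul(Pow(X, Rational(1, 2)), Add(10, Mul(-100, X))))
Mul(558, Function('Y')(-39)) = Mul(558, Mul(Pow(-39, Rational(1, 2)), Add(10, Mul(-100, -39)))) = Mul(558, Mul(Mul(I, Pow(39, Rational(1, 2))), Add(10, 3900))) = Mul(558, Mul(Mul(I, Pow(39, Rational(1, 2))), 3910)) = Mul(558, Mul(3910, I, Pow(39, Rational(1, 2)))) = Mul(2181780, I, Pow(39, Rational(1, 2)))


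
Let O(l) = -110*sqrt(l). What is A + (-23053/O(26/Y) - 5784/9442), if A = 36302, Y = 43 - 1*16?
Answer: 171378850/4721 + 69159*sqrt(78)/2860 ≈ 36515.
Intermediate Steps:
Y = 27 (Y = 43 - 16 = 27)
A + (-23053/O(26/Y) - 5784/9442) = 36302 + (-23053*(-3*sqrt(78)/2860) - 5784/9442) = 36302 + (-23053*(-3*sqrt(78)/2860) - 5784*1/9442) = 36302 + (-23053*(-3*sqrt(78)/2860) - 2892/4721) = 36302 + (-(-69159)*sqrt(78)/2860 - 2892/4721) = 36302 + (69159*sqrt(78)/2860 - 2892/4721) = 36302 + (-2892/4721 + 69159*sqrt(78)/2860) = 171378850/4721 + 69159*sqrt(78)/2860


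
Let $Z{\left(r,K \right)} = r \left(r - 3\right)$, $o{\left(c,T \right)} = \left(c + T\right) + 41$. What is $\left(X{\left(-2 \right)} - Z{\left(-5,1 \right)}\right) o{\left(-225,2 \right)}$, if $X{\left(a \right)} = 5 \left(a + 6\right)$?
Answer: $3640$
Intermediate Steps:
$o{\left(c,T \right)} = 41 + T + c$ ($o{\left(c,T \right)} = \left(T + c\right) + 41 = 41 + T + c$)
$X{\left(a \right)} = 30 + 5 a$ ($X{\left(a \right)} = 5 \left(6 + a\right) = 30 + 5 a$)
$Z{\left(r,K \right)} = r \left(-3 + r\right)$
$\left(X{\left(-2 \right)} - Z{\left(-5,1 \right)}\right) o{\left(-225,2 \right)} = \left(\left(30 + 5 \left(-2\right)\right) - - 5 \left(-3 - 5\right)\right) \left(41 + 2 - 225\right) = \left(\left(30 - 10\right) - \left(-5\right) \left(-8\right)\right) \left(-182\right) = \left(20 - 40\right) \left(-182\right) = \left(-20\right) \left(-182\right) = 3640$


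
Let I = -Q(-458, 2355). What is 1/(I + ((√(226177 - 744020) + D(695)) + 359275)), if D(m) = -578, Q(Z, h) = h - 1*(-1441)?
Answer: 354901/125955237644 - I*√517843/125955237644 ≈ 2.8177e-6 - 5.7132e-9*I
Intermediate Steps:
Q(Z, h) = 1441 + h (Q(Z, h) = h + 1441 = 1441 + h)
I = -3796 (I = -(1441 + 2355) = -1*3796 = -3796)
1/(I + ((√(226177 - 744020) + D(695)) + 359275)) = 1/(-3796 + ((√(226177 - 744020) - 578) + 359275)) = 1/(-3796 + ((√(-517843) - 578) + 359275)) = 1/(-3796 + ((I*√517843 - 578) + 359275)) = 1/(-3796 + ((-578 + I*√517843) + 359275)) = 1/(-3796 + (358697 + I*√517843)) = 1/(354901 + I*√517843)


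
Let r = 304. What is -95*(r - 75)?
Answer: -21755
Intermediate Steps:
-95*(r - 75) = -95*(304 - 75) = -95*229 = -21755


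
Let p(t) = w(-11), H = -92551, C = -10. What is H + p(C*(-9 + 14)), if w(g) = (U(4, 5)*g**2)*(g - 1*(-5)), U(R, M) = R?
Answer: -95455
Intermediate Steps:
w(g) = 4*g**2*(5 + g) (w(g) = (4*g**2)*(g - 1*(-5)) = (4*g**2)*(g + 5) = (4*g**2)*(5 + g) = 4*g**2*(5 + g))
p(t) = -2904 (p(t) = 4*(-11)**2*(5 - 11) = 4*121*(-6) = -2904)
H + p(C*(-9 + 14)) = -92551 - 2904 = -95455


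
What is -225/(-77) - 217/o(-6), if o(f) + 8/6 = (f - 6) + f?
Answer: 63177/4466 ≈ 14.146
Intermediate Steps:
o(f) = -22/3 + 2*f (o(f) = -4/3 + ((f - 6) + f) = -4/3 + ((-6 + f) + f) = -4/3 + (-6 + 2*f) = -22/3 + 2*f)
-225/(-77) - 217/o(-6) = -225/(-77) - 217/(-22/3 + 2*(-6)) = -225*(-1/77) - 217/(-22/3 - 12) = 225/77 - 217/(-58/3) = 225/77 - 217*(-3/58) = 225/77 + 651/58 = 63177/4466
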